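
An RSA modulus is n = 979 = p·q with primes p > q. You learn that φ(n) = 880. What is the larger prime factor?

89

φ(n) = (p−1)(q−1) = n − (p+q) + 1, so p + q = 979 − 880 + 1 = 100.
p and q are the roots of t² − 100t + 979 = 0.
Discriminant: 100² − 4·979 = 10000 − 3916 = 6084; √6084 = 78.
q = (100 − 78)/2 = 11, p = (100 + 78)/2 = 89.
Check: 11 · 89 = 979.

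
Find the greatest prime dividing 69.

69 = 3 · 23
23 is prime.
So 69 = 3 · 23; the largest prime factor is 23.

23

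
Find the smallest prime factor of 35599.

35599 is odd.
Digit sum 31, not divisible by 3.
Ends in 9: not divisible by 5.
7: 35599 = 7·5085 + 4
11: 35599 = 11·3236 + 3
13: 35599 = 13·2738 + 5
17: 35599 = 17·2094 + 1
19: 35599 = 19·1873 + 12
23: 35599 = 23·1547 + 18
29: 35599 = 29·1227 + 16
31: 35599 = 31·1148 + 11
37: 35599 = 37·962 + 5
41: 35599 = 41·868 + 11
43: 35599 = 43·827 + 38
47: 35599 = 47·757 + 20
53: 35599 = 53·671 + 36
59: 35599 = 59·603 + 22
61: 35599 = 61·583 + 36
67: 35599 = 67·531 + 22
71: 35599 = 71·501 + 28
73: 35599 = 73·487 + 48
79: 35599 = 79·450 + 49
83: 35599 = 83·428 + 75
89: 35599 = 89·399 + 88
97: 35599 = 97·367

97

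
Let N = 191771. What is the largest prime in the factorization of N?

191771 = 37 · 5183
5183 = 71 · 73
73 is prime.
So 191771 = 37 · 71 · 73; the largest prime factor is 73.

73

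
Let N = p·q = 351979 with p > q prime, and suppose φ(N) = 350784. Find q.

φ(n) = (p−1)(q−1) = n − (p+q) + 1, so p + q = 351979 − 350784 + 1 = 1196.
p and q are the roots of t² − 1196t + 351979 = 0.
Discriminant: 1196² − 4·351979 = 1430416 − 1407916 = 22500; √22500 = 150.
q = (1196 − 150)/2 = 523, p = (1196 + 150)/2 = 673.
Check: 523 · 673 = 351979.

523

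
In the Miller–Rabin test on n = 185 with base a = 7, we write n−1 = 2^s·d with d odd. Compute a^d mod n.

83

185 − 1 = 184 = 2^3 · 23, so d = 23.
7^1 ≡ 7 (mod 185)
7^2 ≡ 7^2 = 49 ≡ 49 (mod 185)
7^4 ≡ 49^2 = 2401 ≡ 181 (mod 185)
7^8 ≡ 181^2 = 32761 ≡ 16 (mod 185)
7^16 ≡ 16^2 = 256 ≡ 71 (mod 185)
23 = 16 + 4 + 2 + 1 in binary powers of 2.
So 7^23 ≡ 71 · 181 · 49 · 7 ≡ 83 (mod 185).
Squaring chain: 83 → 44 → 86; never reaches −1, so base 7 is a Miller–Rabin witness that 185 is composite.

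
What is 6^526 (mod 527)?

366

6^1 ≡ 6 (mod 527)
6^2 ≡ 6^2 = 36 ≡ 36 (mod 527)
6^4 ≡ 36^2 = 1296 ≡ 242 (mod 527)
6^8 ≡ 242^2 = 58564 ≡ 67 (mod 527)
6^16 ≡ 67^2 = 4489 ≡ 273 (mod 527)
6^32 ≡ 273^2 = 74529 ≡ 222 (mod 527)
6^64 ≡ 222^2 = 49284 ≡ 273 (mod 527)
6^128 ≡ 273^2 = 74529 ≡ 222 (mod 527)
6^256 ≡ 222^2 = 49284 ≡ 273 (mod 527)
6^512 ≡ 273^2 = 74529 ≡ 222 (mod 527)
526 = 512 + 8 + 4 + 2 in binary powers of 2.
So 6^526 ≡ 222 · 67 · 242 · 36 ≡ 366 (mod 527).
Since 366 ≠ 1, base 6 is a Fermat witness: 527 is composite.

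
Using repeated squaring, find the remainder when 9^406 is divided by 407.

9^1 ≡ 9 (mod 407)
9^2 ≡ 9^2 = 81 ≡ 81 (mod 407)
9^4 ≡ 81^2 = 6561 ≡ 49 (mod 407)
9^8 ≡ 49^2 = 2401 ≡ 366 (mod 407)
9^16 ≡ 366^2 = 133956 ≡ 53 (mod 407)
9^32 ≡ 53^2 = 2809 ≡ 367 (mod 407)
9^64 ≡ 367^2 = 134689 ≡ 379 (mod 407)
9^128 ≡ 379^2 = 143641 ≡ 377 (mod 407)
9^256 ≡ 377^2 = 142129 ≡ 86 (mod 407)
406 = 256 + 128 + 16 + 4 + 2 in binary powers of 2.
So 9^406 ≡ 86 · 377 · 53 · 49 · 81 ≡ 9 (mod 407).
Since 9 ≠ 1, base 9 is a Fermat witness: 407 is composite.

9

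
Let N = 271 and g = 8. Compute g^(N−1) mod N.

1

8^1 ≡ 8 (mod 271)
8^2 ≡ 8^2 = 64 ≡ 64 (mod 271)
8^4 ≡ 64^2 = 4096 ≡ 31 (mod 271)
8^8 ≡ 31^2 = 961 ≡ 148 (mod 271)
8^16 ≡ 148^2 = 21904 ≡ 224 (mod 271)
8^32 ≡ 224^2 = 50176 ≡ 41 (mod 271)
8^64 ≡ 41^2 = 1681 ≡ 55 (mod 271)
8^128 ≡ 55^2 = 3025 ≡ 44 (mod 271)
8^256 ≡ 44^2 = 1936 ≡ 39 (mod 271)
270 = 256 + 8 + 4 + 2 in binary powers of 2.
So 8^270 ≡ 39 · 148 · 31 · 64 ≡ 1 (mod 271).
Since the result is 1, base 8 gives no evidence that 271 is composite.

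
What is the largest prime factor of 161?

161 = 7 · 23
23 is prime.
So 161 = 7 · 23; the largest prime factor is 23.

23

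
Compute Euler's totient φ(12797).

Factor: 12797 = 67 · 191.
φ(12797) = (67−1) · (191−1) = 66 · 190 = 12540.

12540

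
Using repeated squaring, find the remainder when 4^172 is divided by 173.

4^1 ≡ 4 (mod 173)
4^2 ≡ 4^2 = 16 ≡ 16 (mod 173)
4^4 ≡ 16^2 = 256 ≡ 83 (mod 173)
4^8 ≡ 83^2 = 6889 ≡ 142 (mod 173)
4^16 ≡ 142^2 = 20164 ≡ 96 (mod 173)
4^32 ≡ 96^2 = 9216 ≡ 47 (mod 173)
4^64 ≡ 47^2 = 2209 ≡ 133 (mod 173)
4^128 ≡ 133^2 = 17689 ≡ 43 (mod 173)
172 = 128 + 32 + 8 + 4 in binary powers of 2.
So 4^172 ≡ 43 · 47 · 142 · 83 ≡ 1 (mod 173).
Since the result is 1, base 4 gives no evidence that 173 is composite.

1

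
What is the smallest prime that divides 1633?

1633 is odd.
Digit sum 13, not divisible by 3.
Ends in 3: not divisible by 5.
7: 1633 = 7·233 + 2
11: 1633 = 11·148 + 5
13: 1633 = 13·125 + 8
17: 1633 = 17·96 + 1
19: 1633 = 19·85 + 18
23: 1633 = 23·71

23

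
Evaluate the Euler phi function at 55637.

51040

Factor: 55637 = 23 · 41 · 59.
φ(55637) = (23−1) · (41−1) · (59−1) = 22 · 40 · 58 = 51040.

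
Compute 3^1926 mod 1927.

3^1 ≡ 3 (mod 1927)
3^2 ≡ 3^2 = 9 ≡ 9 (mod 1927)
3^4 ≡ 9^2 = 81 ≡ 81 (mod 1927)
3^8 ≡ 81^2 = 6561 ≡ 780 (mod 1927)
3^16 ≡ 780^2 = 608400 ≡ 1395 (mod 1927)
3^32 ≡ 1395^2 = 1946025 ≡ 1682 (mod 1927)
3^64 ≡ 1682^2 = 2829124 ≡ 288 (mod 1927)
3^128 ≡ 288^2 = 82944 ≡ 83 (mod 1927)
3^256 ≡ 83^2 = 6889 ≡ 1108 (mod 1927)
3^512 ≡ 1108^2 = 1227664 ≡ 165 (mod 1927)
3^1024 ≡ 165^2 = 27225 ≡ 247 (mod 1927)
1926 = 1024 + 512 + 256 + 128 + 4 + 2 in binary powers of 2.
So 3^1926 ≡ 247 · 165 · 1108 · 83 · 81 · 9 ≡ 237 (mod 1927).
Since 237 ≠ 1, base 3 is a Fermat witness: 1927 is composite.

237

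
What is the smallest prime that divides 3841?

3841 is odd.
Digit sum 16, not divisible by 3.
Ends in 1: not divisible by 5.
7: 3841 = 7·548 + 5
11: 3841 = 11·349 + 2
13: 3841 = 13·295 + 6
17: 3841 = 17·225 + 16
19: 3841 = 19·202 + 3
23: 3841 = 23·167

23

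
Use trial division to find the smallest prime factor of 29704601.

97

29704601 is odd.
Digit sum 29, not divisible by 3.
Ends in 1: not divisible by 5.
7: 29704601 = 7·4243514 + 3
11: 29704601 = 11·2700418 + 3
13: 29704601 = 13·2284969 + 4
17: 29704601 = 17·1747329 + 8
19: 29704601 = 19·1563400 + 1
23: 29704601 = 23·1291504 + 9
29: 29704601 = 29·1024296 + 17
31: 29704601 = 31·958212 + 29
37: 29704601 = 37·802827 + 2
41: 29704601 = 41·724502 + 19
43: 29704601 = 43·690804 + 29
47: 29704601 = 47·632012 + 37
53: 29704601 = 53·560464 + 9
59: 29704601 = 59·503467 + 48
61: 29704601 = 61·486960 + 41
67: 29704601 = 67·443352 + 17
71: 29704601 = 71·418374 + 47
73: 29704601 = 73·406912 + 25
79: 29704601 = 79·376007 + 48
83: 29704601 = 83·357886 + 63
89: 29704601 = 89·333759 + 50
97: 29704601 = 97·306233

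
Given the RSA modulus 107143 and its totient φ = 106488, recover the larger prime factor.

φ(n) = (p−1)(q−1) = n − (p+q) + 1, so p + q = 107143 − 106488 + 1 = 656.
p and q are the roots of t² − 656t + 107143 = 0.
Discriminant: 656² − 4·107143 = 430336 − 428572 = 1764; √1764 = 42.
q = (656 − 42)/2 = 307, p = (656 + 42)/2 = 349.
Check: 307 · 349 = 107143.

349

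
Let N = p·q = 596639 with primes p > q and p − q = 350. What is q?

Since p = q + 350, we have 596639 = q(q + 350), so q² + 350q − 596639 = 0.
Discriminant: 350² + 4·596639 = 122500 + 2386556 = 2509056; √2509056 = 1584.
q = (−350 + 1584)/2 = 617, and p = q + 350 = 967.
Check: 617 · 967 = 596639.

617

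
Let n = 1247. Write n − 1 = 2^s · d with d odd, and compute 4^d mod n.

1247 − 1 = 1246 = 2^1 · 623, so d = 623.
4^1 ≡ 4 (mod 1247)
4^2 ≡ 4^2 = 16 ≡ 16 (mod 1247)
4^4 ≡ 16^2 = 256 ≡ 256 (mod 1247)
4^8 ≡ 256^2 = 65536 ≡ 692 (mod 1247)
4^16 ≡ 692^2 = 478864 ≡ 16 (mod 1247)
4^32 ≡ 16^2 = 256 ≡ 256 (mod 1247)
4^64 ≡ 256^2 = 65536 ≡ 692 (mod 1247)
4^128 ≡ 692^2 = 478864 ≡ 16 (mod 1247)
4^256 ≡ 16^2 = 256 ≡ 256 (mod 1247)
4^512 ≡ 256^2 = 65536 ≡ 692 (mod 1247)
623 = 512 + 64 + 32 + 8 + 4 + 2 + 1 in binary powers of 2.
So 4^623 ≡ 692 · 692 · 256 · 692 · 256 · 16 · 4 ≡ 173 (mod 1247).
Squaring chain: 173; never reaches −1, so base 4 is a Miller–Rabin witness that 1247 is composite.

173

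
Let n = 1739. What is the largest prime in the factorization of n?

47

1739 = 37 · 47
47 is prime.
So 1739 = 37 · 47; the largest prime factor is 47.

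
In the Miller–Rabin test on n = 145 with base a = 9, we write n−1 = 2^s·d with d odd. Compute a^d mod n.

64

145 − 1 = 144 = 2^4 · 9, so d = 9.
9^1 ≡ 9 (mod 145)
9^2 ≡ 9^2 = 81 ≡ 81 (mod 145)
9^4 ≡ 81^2 = 6561 ≡ 36 (mod 145)
9^8 ≡ 36^2 = 1296 ≡ 136 (mod 145)
9 = 8 + 1 in binary powers of 2.
So 9^9 ≡ 136 · 9 ≡ 64 (mod 145).
Squaring chain: 64 → 36 → 136 → 81; never reaches −1, so base 9 is a Miller–Rabin witness that 145 is composite.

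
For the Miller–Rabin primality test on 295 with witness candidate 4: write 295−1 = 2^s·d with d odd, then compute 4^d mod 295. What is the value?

134

295 − 1 = 294 = 2^1 · 147, so d = 147.
4^1 ≡ 4 (mod 295)
4^2 ≡ 4^2 = 16 ≡ 16 (mod 295)
4^4 ≡ 16^2 = 256 ≡ 256 (mod 295)
4^8 ≡ 256^2 = 65536 ≡ 46 (mod 295)
4^16 ≡ 46^2 = 2116 ≡ 51 (mod 295)
4^32 ≡ 51^2 = 2601 ≡ 241 (mod 295)
4^64 ≡ 241^2 = 58081 ≡ 261 (mod 295)
4^128 ≡ 261^2 = 68121 ≡ 271 (mod 295)
147 = 128 + 16 + 2 + 1 in binary powers of 2.
So 4^147 ≡ 271 · 51 · 16 · 4 ≡ 134 (mod 295).
Squaring chain: 134; never reaches −1, so base 4 is a Miller–Rabin witness that 295 is composite.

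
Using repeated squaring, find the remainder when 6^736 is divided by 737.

16

6^1 ≡ 6 (mod 737)
6^2 ≡ 6^2 = 36 ≡ 36 (mod 737)
6^4 ≡ 36^2 = 1296 ≡ 559 (mod 737)
6^8 ≡ 559^2 = 312481 ≡ 730 (mod 737)
6^16 ≡ 730^2 = 532900 ≡ 49 (mod 737)
6^32 ≡ 49^2 = 2401 ≡ 190 (mod 737)
6^64 ≡ 190^2 = 36100 ≡ 724 (mod 737)
6^128 ≡ 724^2 = 524176 ≡ 169 (mod 737)
6^256 ≡ 169^2 = 28561 ≡ 555 (mod 737)
6^512 ≡ 555^2 = 308025 ≡ 696 (mod 737)
736 = 512 + 128 + 64 + 32 in binary powers of 2.
So 6^736 ≡ 696 · 169 · 724 · 190 ≡ 16 (mod 737).
Since 16 ≠ 1, base 6 is a Fermat witness: 737 is composite.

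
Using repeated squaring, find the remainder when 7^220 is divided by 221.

7^1 ≡ 7 (mod 221)
7^2 ≡ 7^2 = 49 ≡ 49 (mod 221)
7^4 ≡ 49^2 = 2401 ≡ 191 (mod 221)
7^8 ≡ 191^2 = 36481 ≡ 16 (mod 221)
7^16 ≡ 16^2 = 256 ≡ 35 (mod 221)
7^32 ≡ 35^2 = 1225 ≡ 120 (mod 221)
7^64 ≡ 120^2 = 14400 ≡ 35 (mod 221)
7^128 ≡ 35^2 = 1225 ≡ 120 (mod 221)
220 = 128 + 64 + 16 + 8 + 4 in binary powers of 2.
So 7^220 ≡ 120 · 35 · 35 · 16 · 191 ≡ 217 (mod 221).
Since 217 ≠ 1, base 7 is a Fermat witness: 221 is composite.

217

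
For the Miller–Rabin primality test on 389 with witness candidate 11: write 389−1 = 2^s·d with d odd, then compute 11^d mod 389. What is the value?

389 − 1 = 388 = 2^2 · 97, so d = 97.
11^1 ≡ 11 (mod 389)
11^2 ≡ 11^2 = 121 ≡ 121 (mod 389)
11^4 ≡ 121^2 = 14641 ≡ 248 (mod 389)
11^8 ≡ 248^2 = 61504 ≡ 42 (mod 389)
11^16 ≡ 42^2 = 1764 ≡ 208 (mod 389)
11^32 ≡ 208^2 = 43264 ≡ 85 (mod 389)
11^64 ≡ 85^2 = 7225 ≡ 223 (mod 389)
97 = 64 + 32 + 1 in binary powers of 2.
So 11^97 ≡ 223 · 85 · 11 ≡ 1 (mod 389).
Since 11^d ≡ 1 (mod 389), base 11 does not prove 389 composite.

1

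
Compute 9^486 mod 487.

9^1 ≡ 9 (mod 487)
9^2 ≡ 9^2 = 81 ≡ 81 (mod 487)
9^4 ≡ 81^2 = 6561 ≡ 230 (mod 487)
9^8 ≡ 230^2 = 52900 ≡ 304 (mod 487)
9^16 ≡ 304^2 = 92416 ≡ 373 (mod 487)
9^32 ≡ 373^2 = 139129 ≡ 334 (mod 487)
9^64 ≡ 334^2 = 111556 ≡ 33 (mod 487)
9^128 ≡ 33^2 = 1089 ≡ 115 (mod 487)
9^256 ≡ 115^2 = 13225 ≡ 76 (mod 487)
486 = 256 + 128 + 64 + 32 + 4 + 2 in binary powers of 2.
So 9^486 ≡ 76 · 115 · 33 · 334 · 230 · 81 ≡ 1 (mod 487).
Since the result is 1, base 9 gives no evidence that 487 is composite.

1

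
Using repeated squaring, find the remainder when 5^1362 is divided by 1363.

5^1 ≡ 5 (mod 1363)
5^2 ≡ 5^2 = 25 ≡ 25 (mod 1363)
5^4 ≡ 25^2 = 625 ≡ 625 (mod 1363)
5^8 ≡ 625^2 = 390625 ≡ 807 (mod 1363)
5^16 ≡ 807^2 = 651249 ≡ 1098 (mod 1363)
5^32 ≡ 1098^2 = 1205604 ≡ 712 (mod 1363)
5^64 ≡ 712^2 = 506944 ≡ 1271 (mod 1363)
5^128 ≡ 1271^2 = 1615441 ≡ 286 (mod 1363)
5^256 ≡ 286^2 = 81796 ≡ 16 (mod 1363)
5^512 ≡ 16^2 = 256 ≡ 256 (mod 1363)
5^1024 ≡ 256^2 = 65536 ≡ 112 (mod 1363)
1362 = 1024 + 256 + 64 + 16 + 2 in binary powers of 2.
So 5^1362 ≡ 112 · 16 · 1271 · 1098 · 25 ≡ 306 (mod 1363).
Since 306 ≠ 1, base 5 is a Fermat witness: 1363 is composite.

306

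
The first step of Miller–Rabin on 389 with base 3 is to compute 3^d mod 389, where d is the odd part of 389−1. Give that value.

274

389 − 1 = 388 = 2^2 · 97, so d = 97.
3^1 ≡ 3 (mod 389)
3^2 ≡ 3^2 = 9 ≡ 9 (mod 389)
3^4 ≡ 9^2 = 81 ≡ 81 (mod 389)
3^8 ≡ 81^2 = 6561 ≡ 337 (mod 389)
3^16 ≡ 337^2 = 113569 ≡ 370 (mod 389)
3^32 ≡ 370^2 = 136900 ≡ 361 (mod 389)
3^64 ≡ 361^2 = 130321 ≡ 6 (mod 389)
97 = 64 + 32 + 1 in binary powers of 2.
So 3^97 ≡ 6 · 361 · 3 ≡ 274 (mod 389).
Squaring chain: 274 → 388; reaches −1, so base 3 does not prove 389 composite.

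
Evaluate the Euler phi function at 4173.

2544

Factor: 4173 = 3 · 13 · 107.
φ(4173) = (3−1) · (13−1) · (107−1) = 2 · 12 · 106 = 2544.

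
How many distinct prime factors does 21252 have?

21252 = 2^2 · 5313
5313 = 3 · 1771
1771 = 7 · 253
253 = 11 · 23
21252 = 2^2 · 3 · 7 · 11 · 23, which has 5 distinct prime factors.

5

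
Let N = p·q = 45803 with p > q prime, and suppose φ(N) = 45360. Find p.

281

φ(n) = (p−1)(q−1) = n − (p+q) + 1, so p + q = 45803 − 45360 + 1 = 444.
p and q are the roots of t² − 444t + 45803 = 0.
Discriminant: 444² − 4·45803 = 197136 − 183212 = 13924; √13924 = 118.
q = (444 − 118)/2 = 163, p = (444 + 118)/2 = 281.
Check: 163 · 281 = 45803.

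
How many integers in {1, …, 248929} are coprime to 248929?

233376

Factor: 248929 = 23 · 79 · 137.
φ(248929) = (23−1) · (79−1) · (137−1) = 22 · 78 · 136 = 233376.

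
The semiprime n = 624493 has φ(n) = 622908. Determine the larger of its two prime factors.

φ(n) = (p−1)(q−1) = n − (p+q) + 1, so p + q = 624493 − 622908 + 1 = 1586.
p and q are the roots of t² − 1586t + 624493 = 0.
Discriminant: 1586² − 4·624493 = 2515396 − 2497972 = 17424; √17424 = 132.
q = (1586 − 132)/2 = 727, p = (1586 + 132)/2 = 859.
Check: 727 · 859 = 624493.

859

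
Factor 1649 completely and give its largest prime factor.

97

1649 = 17 · 97
97 is prime.
So 1649 = 17 · 97; the largest prime factor is 97.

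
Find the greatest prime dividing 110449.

89

110449 = 17 · 6497
6497 = 73 · 89
89 is prime.
So 110449 = 17 · 73 · 89; the largest prime factor is 89.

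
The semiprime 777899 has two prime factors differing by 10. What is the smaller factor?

Since p = q + 10, we have 777899 = q(q + 10), so q² + 10q − 777899 = 0.
Discriminant: 10² + 4·777899 = 100 + 3111596 = 3111696; √3111696 = 1764.
q = (−10 + 1764)/2 = 877, and p = q + 10 = 887.
Check: 877 · 887 = 777899.

877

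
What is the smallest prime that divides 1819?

17

1819 is odd.
Digit sum 19, not divisible by 3.
Ends in 9: not divisible by 5.
7: 1819 = 7·259 + 6
11: 1819 = 11·165 + 4
13: 1819 = 13·139 + 12
17: 1819 = 17·107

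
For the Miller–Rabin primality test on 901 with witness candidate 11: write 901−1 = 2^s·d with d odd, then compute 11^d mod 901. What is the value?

623

901 − 1 = 900 = 2^2 · 225, so d = 225.
11^1 ≡ 11 (mod 901)
11^2 ≡ 11^2 = 121 ≡ 121 (mod 901)
11^4 ≡ 121^2 = 14641 ≡ 225 (mod 901)
11^8 ≡ 225^2 = 50625 ≡ 169 (mod 901)
11^16 ≡ 169^2 = 28561 ≡ 630 (mod 901)
11^32 ≡ 630^2 = 396900 ≡ 460 (mod 901)
11^64 ≡ 460^2 = 211600 ≡ 766 (mod 901)
11^128 ≡ 766^2 = 586756 ≡ 205 (mod 901)
225 = 128 + 64 + 32 + 1 in binary powers of 2.
So 11^225 ≡ 205 · 766 · 460 · 11 ≡ 623 (mod 901).
Squaring chain: 623 → 699; never reaches −1, so base 11 is a Miller–Rabin witness that 901 is composite.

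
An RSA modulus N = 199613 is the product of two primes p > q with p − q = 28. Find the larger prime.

Since p = q + 28, we have 199613 = q(q + 28), so q² + 28q − 199613 = 0.
Discriminant: 28² + 4·199613 = 784 + 798452 = 799236; √799236 = 894.
q = (−28 + 894)/2 = 433, and p = q + 28 = 461.
Check: 433 · 461 = 199613.

461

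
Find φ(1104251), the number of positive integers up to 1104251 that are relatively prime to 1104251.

1057320

Factor: 1104251 = 31 · 179 · 199.
φ(1104251) = (31−1) · (179−1) · (199−1) = 30 · 178 · 198 = 1057320.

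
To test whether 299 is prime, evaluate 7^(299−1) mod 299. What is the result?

7^1 ≡ 7 (mod 299)
7^2 ≡ 7^2 = 49 ≡ 49 (mod 299)
7^4 ≡ 49^2 = 2401 ≡ 9 (mod 299)
7^8 ≡ 9^2 = 81 ≡ 81 (mod 299)
7^16 ≡ 81^2 = 6561 ≡ 282 (mod 299)
7^32 ≡ 282^2 = 79524 ≡ 289 (mod 299)
7^64 ≡ 289^2 = 83521 ≡ 100 (mod 299)
7^128 ≡ 100^2 = 10000 ≡ 133 (mod 299)
7^256 ≡ 133^2 = 17689 ≡ 48 (mod 299)
298 = 256 + 32 + 8 + 2 in binary powers of 2.
So 7^298 ≡ 48 · 289 · 81 · 49 ≡ 108 (mod 299).
Since 108 ≠ 1, base 7 is a Fermat witness: 299 is composite.

108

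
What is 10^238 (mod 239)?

1

10^1 ≡ 10 (mod 239)
10^2 ≡ 10^2 = 100 ≡ 100 (mod 239)
10^4 ≡ 100^2 = 10000 ≡ 201 (mod 239)
10^8 ≡ 201^2 = 40401 ≡ 10 (mod 239)
10^16 ≡ 10^2 = 100 ≡ 100 (mod 239)
10^32 ≡ 100^2 = 10000 ≡ 201 (mod 239)
10^64 ≡ 201^2 = 40401 ≡ 10 (mod 239)
10^128 ≡ 10^2 = 100 ≡ 100 (mod 239)
238 = 128 + 64 + 32 + 8 + 4 + 2 in binary powers of 2.
So 10^238 ≡ 100 · 10 · 201 · 10 · 201 · 100 ≡ 1 (mod 239).
Since the result is 1, base 10 gives no evidence that 239 is composite.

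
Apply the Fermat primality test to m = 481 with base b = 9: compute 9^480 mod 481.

248

9^1 ≡ 9 (mod 481)
9^2 ≡ 9^2 = 81 ≡ 81 (mod 481)
9^4 ≡ 81^2 = 6561 ≡ 308 (mod 481)
9^8 ≡ 308^2 = 94864 ≡ 107 (mod 481)
9^16 ≡ 107^2 = 11449 ≡ 386 (mod 481)
9^32 ≡ 386^2 = 148996 ≡ 367 (mod 481)
9^64 ≡ 367^2 = 134689 ≡ 9 (mod 481)
9^128 ≡ 9^2 = 81 ≡ 81 (mod 481)
9^256 ≡ 81^2 = 6561 ≡ 308 (mod 481)
480 = 256 + 128 + 64 + 32 in binary powers of 2.
So 9^480 ≡ 308 · 81 · 9 · 367 ≡ 248 (mod 481).
Since 248 ≠ 1, base 9 is a Fermat witness: 481 is composite.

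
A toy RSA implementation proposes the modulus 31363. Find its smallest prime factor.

79

31363 is odd.
Digit sum 16, not divisible by 3.
Ends in 3: not divisible by 5.
7: 31363 = 7·4480 + 3
11: 31363 = 11·2851 + 2
13: 31363 = 13·2412 + 7
17: 31363 = 17·1844 + 15
19: 31363 = 19·1650 + 13
23: 31363 = 23·1363 + 14
29: 31363 = 29·1081 + 14
31: 31363 = 31·1011 + 22
37: 31363 = 37·847 + 24
41: 31363 = 41·764 + 39
43: 31363 = 43·729 + 16
47: 31363 = 47·667 + 14
53: 31363 = 53·591 + 40
59: 31363 = 59·531 + 34
61: 31363 = 61·514 + 9
67: 31363 = 67·468 + 7
71: 31363 = 71·441 + 52
73: 31363 = 73·429 + 46
79: 31363 = 79·397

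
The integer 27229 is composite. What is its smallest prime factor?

27229 is odd.
Digit sum 22, not divisible by 3.
Ends in 9: not divisible by 5.
7: 27229 = 7·3889 + 6
11: 27229 = 11·2475 + 4
13: 27229 = 13·2094 + 7
17: 27229 = 17·1601 + 12
19: 27229 = 19·1433 + 2
23: 27229 = 23·1183 + 20
29: 27229 = 29·938 + 27
31: 27229 = 31·878 + 11
37: 27229 = 37·735 + 34
41: 27229 = 41·664 + 5
43: 27229 = 43·633 + 10
47: 27229 = 47·579 + 16
53: 27229 = 53·513 + 40
59: 27229 = 59·461 + 30
61: 27229 = 61·446 + 23
67: 27229 = 67·406 + 27
71: 27229 = 71·383 + 36
73: 27229 = 73·373

73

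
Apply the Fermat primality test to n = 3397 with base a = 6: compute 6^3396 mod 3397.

732

6^1 ≡ 6 (mod 3397)
6^2 ≡ 6^2 = 36 ≡ 36 (mod 3397)
6^4 ≡ 36^2 = 1296 ≡ 1296 (mod 3397)
6^8 ≡ 1296^2 = 1679616 ≡ 1498 (mod 3397)
6^16 ≡ 1498^2 = 2244004 ≡ 1984 (mod 3397)
6^32 ≡ 1984^2 = 3936256 ≡ 2530 (mod 3397)
6^64 ≡ 2530^2 = 6400900 ≡ 952 (mod 3397)
6^128 ≡ 952^2 = 906304 ≡ 2702 (mod 3397)
6^256 ≡ 2702^2 = 7300804 ≡ 651 (mod 3397)
6^512 ≡ 651^2 = 423801 ≡ 2573 (mod 3397)
6^1024 ≡ 2573^2 = 6620329 ≡ 2973 (mod 3397)
6^2048 ≡ 2973^2 = 8838729 ≡ 3132 (mod 3397)
3396 = 2048 + 1024 + 256 + 64 + 4 in binary powers of 2.
So 6^3396 ≡ 3132 · 2973 · 651 · 952 · 1296 ≡ 732 (mod 3397).
Since 732 ≠ 1, base 6 is a Fermat witness: 3397 is composite.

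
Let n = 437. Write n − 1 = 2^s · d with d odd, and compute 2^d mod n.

173

437 − 1 = 436 = 2^2 · 109, so d = 109.
2^1 ≡ 2 (mod 437)
2^2 ≡ 2^2 = 4 ≡ 4 (mod 437)
2^4 ≡ 4^2 = 16 ≡ 16 (mod 437)
2^8 ≡ 16^2 = 256 ≡ 256 (mod 437)
2^16 ≡ 256^2 = 65536 ≡ 423 (mod 437)
2^32 ≡ 423^2 = 178929 ≡ 196 (mod 437)
2^64 ≡ 196^2 = 38416 ≡ 397 (mod 437)
109 = 64 + 32 + 8 + 4 + 1 in binary powers of 2.
So 2^109 ≡ 397 · 196 · 256 · 16 · 2 ≡ 173 (mod 437).
Squaring chain: 173 → 213; never reaches −1, so base 2 is a Miller–Rabin witness that 437 is composite.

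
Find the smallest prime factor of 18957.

3

18957 is odd.
Digit sum 30, divisible by 3.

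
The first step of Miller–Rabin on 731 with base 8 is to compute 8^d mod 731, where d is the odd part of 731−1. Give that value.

94

731 − 1 = 730 = 2^1 · 365, so d = 365.
8^1 ≡ 8 (mod 731)
8^2 ≡ 8^2 = 64 ≡ 64 (mod 731)
8^4 ≡ 64^2 = 4096 ≡ 441 (mod 731)
8^8 ≡ 441^2 = 194481 ≡ 35 (mod 731)
8^16 ≡ 35^2 = 1225 ≡ 494 (mod 731)
8^32 ≡ 494^2 = 244036 ≡ 613 (mod 731)
8^64 ≡ 613^2 = 375769 ≡ 35 (mod 731)
8^128 ≡ 35^2 = 1225 ≡ 494 (mod 731)
8^256 ≡ 494^2 = 244036 ≡ 613 (mod 731)
365 = 256 + 64 + 32 + 8 + 4 + 1 in binary powers of 2.
So 8^365 ≡ 613 · 35 · 613 · 35 · 441 · 8 ≡ 94 (mod 731).
Squaring chain: 94; never reaches −1, so base 8 is a Miller–Rabin witness that 731 is composite.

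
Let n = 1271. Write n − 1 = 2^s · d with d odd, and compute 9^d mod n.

1271 − 1 = 1270 = 2^1 · 635, so d = 635.
9^1 ≡ 9 (mod 1271)
9^2 ≡ 9^2 = 81 ≡ 81 (mod 1271)
9^4 ≡ 81^2 = 6561 ≡ 206 (mod 1271)
9^8 ≡ 206^2 = 42436 ≡ 493 (mod 1271)
9^16 ≡ 493^2 = 243049 ≡ 288 (mod 1271)
9^32 ≡ 288^2 = 82944 ≡ 329 (mod 1271)
9^64 ≡ 329^2 = 108241 ≡ 206 (mod 1271)
9^128 ≡ 206^2 = 42436 ≡ 493 (mod 1271)
9^256 ≡ 493^2 = 243049 ≡ 288 (mod 1271)
9^512 ≡ 288^2 = 82944 ≡ 329 (mod 1271)
635 = 512 + 64 + 32 + 16 + 8 + 2 + 1 in binary powers of 2.
So 9^635 ≡ 329 · 206 · 329 · 288 · 493 · 81 · 9 ≡ 893 (mod 1271).
Squaring chain: 893; never reaches −1, so base 9 is a Miller–Rabin witness that 1271 is composite.

893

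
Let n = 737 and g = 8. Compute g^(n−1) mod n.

8^1 ≡ 8 (mod 737)
8^2 ≡ 8^2 = 64 ≡ 64 (mod 737)
8^4 ≡ 64^2 = 4096 ≡ 411 (mod 737)
8^8 ≡ 411^2 = 168921 ≡ 148 (mod 737)
8^16 ≡ 148^2 = 21904 ≡ 531 (mod 737)
8^32 ≡ 531^2 = 281961 ≡ 427 (mod 737)
8^64 ≡ 427^2 = 182329 ≡ 290 (mod 737)
8^128 ≡ 290^2 = 84100 ≡ 82 (mod 737)
8^256 ≡ 82^2 = 6724 ≡ 91 (mod 737)
8^512 ≡ 91^2 = 8281 ≡ 174 (mod 737)
736 = 512 + 128 + 64 + 32 in binary powers of 2.
So 8^736 ≡ 174 · 82 · 290 · 427 ≡ 25 (mod 737).
Since 25 ≠ 1, base 8 is a Fermat witness: 737 is composite.

25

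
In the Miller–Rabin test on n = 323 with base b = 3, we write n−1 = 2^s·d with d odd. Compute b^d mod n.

241

323 − 1 = 322 = 2^1 · 161, so d = 161.
3^1 ≡ 3 (mod 323)
3^2 ≡ 3^2 = 9 ≡ 9 (mod 323)
3^4 ≡ 9^2 = 81 ≡ 81 (mod 323)
3^8 ≡ 81^2 = 6561 ≡ 101 (mod 323)
3^16 ≡ 101^2 = 10201 ≡ 188 (mod 323)
3^32 ≡ 188^2 = 35344 ≡ 137 (mod 323)
3^64 ≡ 137^2 = 18769 ≡ 35 (mod 323)
3^128 ≡ 35^2 = 1225 ≡ 256 (mod 323)
161 = 128 + 32 + 1 in binary powers of 2.
So 3^161 ≡ 256 · 137 · 3 ≡ 241 (mod 323).
Squaring chain: 241; never reaches −1, so base 3 is a Miller–Rabin witness that 323 is composite.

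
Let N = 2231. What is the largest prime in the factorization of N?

97

2231 = 23 · 97
97 is prime.
So 2231 = 23 · 97; the largest prime factor is 97.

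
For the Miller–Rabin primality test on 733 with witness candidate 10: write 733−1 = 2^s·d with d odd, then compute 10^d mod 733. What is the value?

1

733 − 1 = 732 = 2^2 · 183, so d = 183.
10^1 ≡ 10 (mod 733)
10^2 ≡ 10^2 = 100 ≡ 100 (mod 733)
10^4 ≡ 100^2 = 10000 ≡ 471 (mod 733)
10^8 ≡ 471^2 = 221841 ≡ 475 (mod 733)
10^16 ≡ 475^2 = 225625 ≡ 594 (mod 733)
10^32 ≡ 594^2 = 352836 ≡ 263 (mod 733)
10^64 ≡ 263^2 = 69169 ≡ 267 (mod 733)
10^128 ≡ 267^2 = 71289 ≡ 188 (mod 733)
183 = 128 + 32 + 16 + 4 + 2 + 1 in binary powers of 2.
So 10^183 ≡ 188 · 263 · 594 · 471 · 100 · 10 ≡ 1 (mod 733).
Since 10^d ≡ 1 (mod 733), base 10 does not prove 733 composite.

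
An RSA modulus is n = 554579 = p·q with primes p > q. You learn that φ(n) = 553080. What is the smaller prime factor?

φ(n) = (p−1)(q−1) = n − (p+q) + 1, so p + q = 554579 − 553080 + 1 = 1500.
p and q are the roots of t² − 1500t + 554579 = 0.
Discriminant: 1500² − 4·554579 = 2250000 − 2218316 = 31684; √31684 = 178.
q = (1500 − 178)/2 = 661, p = (1500 + 178)/2 = 839.
Check: 661 · 839 = 554579.

661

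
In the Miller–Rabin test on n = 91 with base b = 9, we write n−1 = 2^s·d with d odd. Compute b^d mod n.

1

91 − 1 = 90 = 2^1 · 45, so d = 45.
9^1 ≡ 9 (mod 91)
9^2 ≡ 9^2 = 81 ≡ 81 (mod 91)
9^4 ≡ 81^2 = 6561 ≡ 9 (mod 91)
9^8 ≡ 9^2 = 81 ≡ 81 (mod 91)
9^16 ≡ 81^2 = 6561 ≡ 9 (mod 91)
9^32 ≡ 9^2 = 81 ≡ 81 (mod 91)
45 = 32 + 8 + 4 + 1 in binary powers of 2.
So 9^45 ≡ 81 · 81 · 9 · 9 ≡ 1 (mod 91).
Since 9^d ≡ 1 (mod 91), base 9 does not prove 91 composite.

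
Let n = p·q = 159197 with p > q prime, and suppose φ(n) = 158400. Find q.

φ(n) = (p−1)(q−1) = n − (p+q) + 1, so p + q = 159197 − 158400 + 1 = 798.
p and q are the roots of t² − 798t + 159197 = 0.
Discriminant: 798² − 4·159197 = 636804 − 636788 = 16; √16 = 4.
q = (798 − 4)/2 = 397, p = (798 + 4)/2 = 401.
Check: 397 · 401 = 159197.

397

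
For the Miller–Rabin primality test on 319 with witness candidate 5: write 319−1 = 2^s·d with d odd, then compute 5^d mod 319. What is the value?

196

319 − 1 = 318 = 2^1 · 159, so d = 159.
5^1 ≡ 5 (mod 319)
5^2 ≡ 5^2 = 25 ≡ 25 (mod 319)
5^4 ≡ 25^2 = 625 ≡ 306 (mod 319)
5^8 ≡ 306^2 = 93636 ≡ 169 (mod 319)
5^16 ≡ 169^2 = 28561 ≡ 170 (mod 319)
5^32 ≡ 170^2 = 28900 ≡ 190 (mod 319)
5^64 ≡ 190^2 = 36100 ≡ 53 (mod 319)
5^128 ≡ 53^2 = 2809 ≡ 257 (mod 319)
159 = 128 + 16 + 8 + 4 + 2 + 1 in binary powers of 2.
So 5^159 ≡ 257 · 170 · 169 · 306 · 25 · 5 ≡ 196 (mod 319).
Squaring chain: 196; never reaches −1, so base 5 is a Miller–Rabin witness that 319 is composite.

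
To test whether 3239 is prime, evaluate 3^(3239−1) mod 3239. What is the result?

3^1 ≡ 3 (mod 3239)
3^2 ≡ 3^2 = 9 ≡ 9 (mod 3239)
3^4 ≡ 9^2 = 81 ≡ 81 (mod 3239)
3^8 ≡ 81^2 = 6561 ≡ 83 (mod 3239)
3^16 ≡ 83^2 = 6889 ≡ 411 (mod 3239)
3^32 ≡ 411^2 = 168921 ≡ 493 (mod 3239)
3^64 ≡ 493^2 = 243049 ≡ 124 (mod 3239)
3^128 ≡ 124^2 = 15376 ≡ 2420 (mod 3239)
3^256 ≡ 2420^2 = 5856400 ≡ 288 (mod 3239)
3^512 ≡ 288^2 = 82944 ≡ 1969 (mod 3239)
3^1024 ≡ 1969^2 = 3876961 ≡ 3117 (mod 3239)
3^2048 ≡ 3117^2 = 9715689 ≡ 1928 (mod 3239)
3238 = 2048 + 1024 + 128 + 32 + 4 + 2 in binary powers of 2.
So 3^3238 ≡ 1928 · 3117 · 2420 · 493 · 81 · 9 ≡ 155 (mod 3239).
Since 155 ≠ 1, base 3 is a Fermat witness: 3239 is composite.

155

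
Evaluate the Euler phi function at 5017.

Factor: 5017 = 29 · 173.
φ(5017) = (29−1) · (173−1) = 28 · 172 = 4816.

4816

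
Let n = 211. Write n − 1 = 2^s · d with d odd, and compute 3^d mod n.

210

211 − 1 = 210 = 2^1 · 105, so d = 105.
3^1 ≡ 3 (mod 211)
3^2 ≡ 3^2 = 9 ≡ 9 (mod 211)
3^4 ≡ 9^2 = 81 ≡ 81 (mod 211)
3^8 ≡ 81^2 = 6561 ≡ 20 (mod 211)
3^16 ≡ 20^2 = 400 ≡ 189 (mod 211)
3^32 ≡ 189^2 = 35721 ≡ 62 (mod 211)
3^64 ≡ 62^2 = 3844 ≡ 46 (mod 211)
105 = 64 + 32 + 8 + 1 in binary powers of 2.
So 3^105 ≡ 46 · 62 · 20 · 3 ≡ 210 (mod 211).
Since 3^d ≡ 210 (mod 211), base 3 does not prove 211 composite.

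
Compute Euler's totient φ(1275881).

Factor: 1275881 = 67 · 137 · 139.
φ(1275881) = (67−1) · (137−1) · (139−1) = 66 · 136 · 138 = 1238688.

1238688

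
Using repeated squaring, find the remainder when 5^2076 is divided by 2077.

1489

5^1 ≡ 5 (mod 2077)
5^2 ≡ 5^2 = 25 ≡ 25 (mod 2077)
5^4 ≡ 25^2 = 625 ≡ 625 (mod 2077)
5^8 ≡ 625^2 = 390625 ≡ 149 (mod 2077)
5^16 ≡ 149^2 = 22201 ≡ 1431 (mod 2077)
5^32 ≡ 1431^2 = 2047761 ≡ 1916 (mod 2077)
5^64 ≡ 1916^2 = 3671056 ≡ 997 (mod 2077)
5^128 ≡ 997^2 = 994009 ≡ 1203 (mod 2077)
5^256 ≡ 1203^2 = 1447209 ≡ 1617 (mod 2077)
5^512 ≡ 1617^2 = 2614689 ≡ 1823 (mod 2077)
5^1024 ≡ 1823^2 = 3323329 ≡ 129 (mod 2077)
5^2048 ≡ 129^2 = 16641 ≡ 25 (mod 2077)
2076 = 2048 + 16 + 8 + 4 in binary powers of 2.
So 5^2076 ≡ 25 · 1431 · 149 · 625 ≡ 1489 (mod 2077).
Since 1489 ≠ 1, base 5 is a Fermat witness: 2077 is composite.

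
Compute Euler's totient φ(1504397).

Factor: 1504397 = 79 · 137 · 139.
φ(1504397) = (79−1) · (137−1) · (139−1) = 78 · 136 · 138 = 1463904.

1463904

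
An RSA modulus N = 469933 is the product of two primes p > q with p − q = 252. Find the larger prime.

823

Since p = q + 252, we have 469933 = q(q + 252), so q² + 252q − 469933 = 0.
Discriminant: 252² + 4·469933 = 63504 + 1879732 = 1943236; √1943236 = 1394.
q = (−252 + 1394)/2 = 571, and p = q + 252 = 823.
Check: 571 · 823 = 469933.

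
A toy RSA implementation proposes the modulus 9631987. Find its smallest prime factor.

67

9631987 is odd.
Digit sum 43, not divisible by 3.
Ends in 7: not divisible by 5.
7: 9631987 = 7·1375998 + 1
11: 9631987 = 11·875635 + 2
13: 9631987 = 13·740922 + 1
17: 9631987 = 17·566587 + 8
19: 9631987 = 19·506946 + 13
23: 9631987 = 23·418782 + 1
29: 9631987 = 29·332137 + 14
31: 9631987 = 31·310709 + 8
37: 9631987 = 37·260323 + 36
41: 9631987 = 41·234926 + 21
43: 9631987 = 43·223999 + 30
47: 9631987 = 47·204935 + 42
53: 9631987 = 53·181735 + 32
59: 9631987 = 59·163254 + 1
61: 9631987 = 61·157901 + 26
67: 9631987 = 67·143761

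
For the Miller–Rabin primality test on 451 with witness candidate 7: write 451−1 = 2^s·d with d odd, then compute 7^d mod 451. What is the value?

451 − 1 = 450 = 2^1 · 225, so d = 225.
7^1 ≡ 7 (mod 451)
7^2 ≡ 7^2 = 49 ≡ 49 (mod 451)
7^4 ≡ 49^2 = 2401 ≡ 146 (mod 451)
7^8 ≡ 146^2 = 21316 ≡ 119 (mod 451)
7^16 ≡ 119^2 = 14161 ≡ 180 (mod 451)
7^32 ≡ 180^2 = 32400 ≡ 379 (mod 451)
7^64 ≡ 379^2 = 143641 ≡ 223 (mod 451)
7^128 ≡ 223^2 = 49729 ≡ 119 (mod 451)
225 = 128 + 64 + 32 + 1 in binary powers of 2.
So 7^225 ≡ 119 · 223 · 379 · 7 ≡ 208 (mod 451).
Squaring chain: 208; never reaches −1, so base 7 is a Miller–Rabin witness that 451 is composite.

208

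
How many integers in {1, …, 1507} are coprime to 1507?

1360

Factor: 1507 = 11 · 137.
φ(1507) = (11−1) · (137−1) = 10 · 136 = 1360.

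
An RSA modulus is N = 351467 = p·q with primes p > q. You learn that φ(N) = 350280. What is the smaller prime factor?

557

φ(n) = (p−1)(q−1) = n − (p+q) + 1, so p + q = 351467 − 350280 + 1 = 1188.
p and q are the roots of t² − 1188t + 351467 = 0.
Discriminant: 1188² − 4·351467 = 1411344 − 1405868 = 5476; √5476 = 74.
q = (1188 − 74)/2 = 557, p = (1188 + 74)/2 = 631.
Check: 557 · 631 = 351467.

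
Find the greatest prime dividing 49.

7

49 = 7 · 7
7 = 7 · 1
So 49 = 7^2; the largest prime factor is 7.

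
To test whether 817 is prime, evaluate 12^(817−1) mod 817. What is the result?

12^1 ≡ 12 (mod 817)
12^2 ≡ 12^2 = 144 ≡ 144 (mod 817)
12^4 ≡ 144^2 = 20736 ≡ 311 (mod 817)
12^8 ≡ 311^2 = 96721 ≡ 315 (mod 817)
12^16 ≡ 315^2 = 99225 ≡ 368 (mod 817)
12^32 ≡ 368^2 = 135424 ≡ 619 (mod 817)
12^64 ≡ 619^2 = 383161 ≡ 805 (mod 817)
12^128 ≡ 805^2 = 648025 ≡ 144 (mod 817)
12^256 ≡ 144^2 = 20736 ≡ 311 (mod 817)
12^512 ≡ 311^2 = 96721 ≡ 315 (mod 817)
816 = 512 + 256 + 32 + 16 in binary powers of 2.
So 12^816 ≡ 315 · 311 · 619 · 368 ≡ 704 (mod 817).
Since 704 ≠ 1, base 12 is a Fermat witness: 817 is composite.

704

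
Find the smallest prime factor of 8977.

8977 is odd.
Digit sum 31, not divisible by 3.
Ends in 7: not divisible by 5.
7: 8977 = 7·1282 + 3
11: 8977 = 11·816 + 1
13: 8977 = 13·690 + 7
17: 8977 = 17·528 + 1
19: 8977 = 19·472 + 9
23: 8977 = 23·390 + 7
29: 8977 = 29·309 + 16
31: 8977 = 31·289 + 18
37: 8977 = 37·242 + 23
41: 8977 = 41·218 + 39
43: 8977 = 43·208 + 33
47: 8977 = 47·191

47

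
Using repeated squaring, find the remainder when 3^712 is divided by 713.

3^1 ≡ 3 (mod 713)
3^2 ≡ 3^2 = 9 ≡ 9 (mod 713)
3^4 ≡ 9^2 = 81 ≡ 81 (mod 713)
3^8 ≡ 81^2 = 6561 ≡ 144 (mod 713)
3^16 ≡ 144^2 = 20736 ≡ 59 (mod 713)
3^32 ≡ 59^2 = 3481 ≡ 629 (mod 713)
3^64 ≡ 629^2 = 395641 ≡ 639 (mod 713)
3^128 ≡ 639^2 = 408321 ≡ 485 (mod 713)
3^256 ≡ 485^2 = 235225 ≡ 648 (mod 713)
3^512 ≡ 648^2 = 419904 ≡ 660 (mod 713)
712 = 512 + 128 + 64 + 8 in binary powers of 2.
So 3^712 ≡ 660 · 485 · 639 · 144 ≡ 696 (mod 713).
Since 696 ≠ 1, base 3 is a Fermat witness: 713 is composite.

696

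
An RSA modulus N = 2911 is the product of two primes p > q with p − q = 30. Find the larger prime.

71

Since p = q + 30, we have 2911 = q(q + 30), so q² + 30q − 2911 = 0.
Discriminant: 30² + 4·2911 = 900 + 11644 = 12544; √12544 = 112.
q = (−30 + 112)/2 = 41, and p = q + 30 = 71.
Check: 41 · 71 = 2911.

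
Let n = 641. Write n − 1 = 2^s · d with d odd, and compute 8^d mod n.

641 − 1 = 640 = 2^7 · 5, so d = 5.
8^1 ≡ 8 (mod 641)
8^2 ≡ 8^2 = 64 ≡ 64 (mod 641)
8^4 ≡ 64^2 = 4096 ≡ 250 (mod 641)
5 = 4 + 1 in binary powers of 2.
So 8^5 ≡ 250 · 8 ≡ 77 (mod 641).
Squaring chain: 77 → 160 → 601 → 318 → 487 → 640 → 1; reaches −1, so base 8 does not prove 641 composite.

77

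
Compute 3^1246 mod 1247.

608

3^1 ≡ 3 (mod 1247)
3^2 ≡ 3^2 = 9 ≡ 9 (mod 1247)
3^4 ≡ 9^2 = 81 ≡ 81 (mod 1247)
3^8 ≡ 81^2 = 6561 ≡ 326 (mod 1247)
3^16 ≡ 326^2 = 106276 ≡ 281 (mod 1247)
3^32 ≡ 281^2 = 78961 ≡ 400 (mod 1247)
3^64 ≡ 400^2 = 160000 ≡ 384 (mod 1247)
3^128 ≡ 384^2 = 147456 ≡ 310 (mod 1247)
3^256 ≡ 310^2 = 96100 ≡ 81 (mod 1247)
3^512 ≡ 81^2 = 6561 ≡ 326 (mod 1247)
3^1024 ≡ 326^2 = 106276 ≡ 281 (mod 1247)
1246 = 1024 + 128 + 64 + 16 + 8 + 4 + 2 in binary powers of 2.
So 3^1246 ≡ 281 · 310 · 384 · 281 · 326 · 81 · 9 ≡ 608 (mod 1247).
Since 608 ≠ 1, base 3 is a Fermat witness: 1247 is composite.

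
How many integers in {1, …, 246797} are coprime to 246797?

Factor: 246797 = 47 · 59 · 89.
φ(246797) = (47−1) · (59−1) · (89−1) = 46 · 58 · 88 = 234784.

234784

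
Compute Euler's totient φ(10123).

9880

Factor: 10123 = 53 · 191.
φ(10123) = (53−1) · (191−1) = 52 · 190 = 9880.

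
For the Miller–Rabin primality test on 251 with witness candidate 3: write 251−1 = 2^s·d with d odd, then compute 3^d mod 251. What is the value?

1

251 − 1 = 250 = 2^1 · 125, so d = 125.
3^1 ≡ 3 (mod 251)
3^2 ≡ 3^2 = 9 ≡ 9 (mod 251)
3^4 ≡ 9^2 = 81 ≡ 81 (mod 251)
3^8 ≡ 81^2 = 6561 ≡ 35 (mod 251)
3^16 ≡ 35^2 = 1225 ≡ 221 (mod 251)
3^32 ≡ 221^2 = 48841 ≡ 147 (mod 251)
3^64 ≡ 147^2 = 21609 ≡ 23 (mod 251)
125 = 64 + 32 + 16 + 8 + 4 + 1 in binary powers of 2.
So 3^125 ≡ 23 · 147 · 221 · 35 · 81 · 3 ≡ 1 (mod 251).
Since 3^d ≡ 1 (mod 251), base 3 does not prove 251 composite.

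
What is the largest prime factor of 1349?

1349 = 19 · 71
71 is prime.
So 1349 = 19 · 71; the largest prime factor is 71.

71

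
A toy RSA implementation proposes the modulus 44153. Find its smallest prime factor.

67

44153 is odd.
Digit sum 17, not divisible by 3.
Ends in 3: not divisible by 5.
7: 44153 = 7·6307 + 4
11: 44153 = 11·4013 + 10
13: 44153 = 13·3396 + 5
17: 44153 = 17·2597 + 4
19: 44153 = 19·2323 + 16
23: 44153 = 23·1919 + 16
29: 44153 = 29·1522 + 15
31: 44153 = 31·1424 + 9
37: 44153 = 37·1193 + 12
41: 44153 = 41·1076 + 37
43: 44153 = 43·1026 + 35
47: 44153 = 47·939 + 20
53: 44153 = 53·833 + 4
59: 44153 = 59·748 + 21
61: 44153 = 61·723 + 50
67: 44153 = 67·659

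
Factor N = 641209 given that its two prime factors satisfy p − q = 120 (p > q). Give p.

863

Since p = q + 120, we have 641209 = q(q + 120), so q² + 120q − 641209 = 0.
Discriminant: 120² + 4·641209 = 14400 + 2564836 = 2579236; √2579236 = 1606.
q = (−120 + 1606)/2 = 743, and p = q + 120 = 863.
Check: 743 · 863 = 641209.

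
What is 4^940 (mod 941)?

4^1 ≡ 4 (mod 941)
4^2 ≡ 4^2 = 16 ≡ 16 (mod 941)
4^4 ≡ 16^2 = 256 ≡ 256 (mod 941)
4^8 ≡ 256^2 = 65536 ≡ 607 (mod 941)
4^16 ≡ 607^2 = 368449 ≡ 518 (mod 941)
4^32 ≡ 518^2 = 268324 ≡ 139 (mod 941)
4^64 ≡ 139^2 = 19321 ≡ 501 (mod 941)
4^128 ≡ 501^2 = 251001 ≡ 695 (mod 941)
4^256 ≡ 695^2 = 483025 ≡ 292 (mod 941)
4^512 ≡ 292^2 = 85264 ≡ 574 (mod 941)
940 = 512 + 256 + 128 + 32 + 8 + 4 in binary powers of 2.
So 4^940 ≡ 574 · 292 · 695 · 139 · 607 · 256 ≡ 1 (mod 941).
Since the result is 1, base 4 gives no evidence that 941 is composite.

1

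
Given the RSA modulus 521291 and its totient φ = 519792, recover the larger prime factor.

953

φ(n) = (p−1)(q−1) = n − (p+q) + 1, so p + q = 521291 − 519792 + 1 = 1500.
p and q are the roots of t² − 1500t + 521291 = 0.
Discriminant: 1500² − 4·521291 = 2250000 − 2085164 = 164836; √164836 = 406.
q = (1500 − 406)/2 = 547, p = (1500 + 406)/2 = 953.
Check: 547 · 953 = 521291.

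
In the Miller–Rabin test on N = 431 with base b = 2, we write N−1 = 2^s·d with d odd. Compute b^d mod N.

1

431 − 1 = 430 = 2^1 · 215, so d = 215.
2^1 ≡ 2 (mod 431)
2^2 ≡ 2^2 = 4 ≡ 4 (mod 431)
2^4 ≡ 4^2 = 16 ≡ 16 (mod 431)
2^8 ≡ 16^2 = 256 ≡ 256 (mod 431)
2^16 ≡ 256^2 = 65536 ≡ 24 (mod 431)
2^32 ≡ 24^2 = 576 ≡ 145 (mod 431)
2^64 ≡ 145^2 = 21025 ≡ 337 (mod 431)
2^128 ≡ 337^2 = 113569 ≡ 216 (mod 431)
215 = 128 + 64 + 16 + 4 + 2 + 1 in binary powers of 2.
So 2^215 ≡ 216 · 337 · 24 · 16 · 4 · 2 ≡ 1 (mod 431).
Since 2^d ≡ 1 (mod 431), base 2 does not prove 431 composite.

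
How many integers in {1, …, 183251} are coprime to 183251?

Factor: 183251 = 29 · 71 · 89.
φ(183251) = (29−1) · (71−1) · (89−1) = 28 · 70 · 88 = 172480.

172480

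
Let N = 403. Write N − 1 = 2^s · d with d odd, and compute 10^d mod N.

64

403 − 1 = 402 = 2^1 · 201, so d = 201.
10^1 ≡ 10 (mod 403)
10^2 ≡ 10^2 = 100 ≡ 100 (mod 403)
10^4 ≡ 100^2 = 10000 ≡ 328 (mod 403)
10^8 ≡ 328^2 = 107584 ≡ 386 (mod 403)
10^16 ≡ 386^2 = 148996 ≡ 289 (mod 403)
10^32 ≡ 289^2 = 83521 ≡ 100 (mod 403)
10^64 ≡ 100^2 = 10000 ≡ 328 (mod 403)
10^128 ≡ 328^2 = 107584 ≡ 386 (mod 403)
201 = 128 + 64 + 8 + 1 in binary powers of 2.
So 10^201 ≡ 386 · 328 · 386 · 10 ≡ 64 (mod 403).
Squaring chain: 64; never reaches −1, so base 10 is a Miller–Rabin witness that 403 is composite.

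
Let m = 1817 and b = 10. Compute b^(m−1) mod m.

10^1 ≡ 10 (mod 1817)
10^2 ≡ 10^2 = 100 ≡ 100 (mod 1817)
10^4 ≡ 100^2 = 10000 ≡ 915 (mod 1817)
10^8 ≡ 915^2 = 837225 ≡ 1405 (mod 1817)
10^16 ≡ 1405^2 = 1974025 ≡ 763 (mod 1817)
10^32 ≡ 763^2 = 582169 ≡ 729 (mod 1817)
10^64 ≡ 729^2 = 531441 ≡ 877 (mod 1817)
10^128 ≡ 877^2 = 769129 ≡ 538 (mod 1817)
10^256 ≡ 538^2 = 289444 ≡ 541 (mod 1817)
10^512 ≡ 541^2 = 292681 ≡ 144 (mod 1817)
10^1024 ≡ 144^2 = 20736 ≡ 749 (mod 1817)
1816 = 1024 + 512 + 256 + 16 + 8 in binary powers of 2.
So 10^1816 ≡ 749 · 144 · 541 · 763 · 1405 ≡ 1094 (mod 1817).
Since 1094 ≠ 1, base 10 is a Fermat witness: 1817 is composite.

1094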